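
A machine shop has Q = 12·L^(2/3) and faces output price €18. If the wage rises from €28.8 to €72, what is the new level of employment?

L* = 8

From P·MP_L = w with MP_L = 8·L^(-1/3), the labor demand is L(w) = (144/w)^(3).
At w = 28.8: L = 125. At w = 72: L = 8.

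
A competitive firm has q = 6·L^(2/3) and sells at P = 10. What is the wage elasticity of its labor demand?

MP_L = (2/3)·6·L^(-1/3), so P·MP_L = w gives 40·L^(-1/3) = w.
Solving, L(w) = (40/w)^(3). This is a constant-elasticity form: L ∝ w^(−3), so ε = −3.

ε = -3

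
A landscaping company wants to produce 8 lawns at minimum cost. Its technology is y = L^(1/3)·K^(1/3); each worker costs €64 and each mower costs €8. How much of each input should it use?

Cost minimization requires the marginal rate of technical substitution to equal the input-price ratio: MP_L/MP_K = w/r.
Here MP_L/MP_K = (1/3)·(K/L)/(1/3) = (K/L). Setting this equal to 64/8 = 8 gives K = 8L.
Substituting into y = 8: L^(1/3)·(8L)^(1/3) = 8.
Solving, L = 8 and K = 64.

L* = 8, K* = 64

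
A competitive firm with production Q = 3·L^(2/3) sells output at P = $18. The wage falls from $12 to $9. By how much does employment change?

ΔL = 37

From P·MP_L = w with MP_L = 2·L^(-1/3), the labor demand is L(w) = (36/w)^(3).
At w = 12: L = 27. At w = 9: L = 64.
ΔL = 64 − 27 = 37.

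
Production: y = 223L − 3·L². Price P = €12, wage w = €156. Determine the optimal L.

The marginal product of L is MP_L = 223 − 6L.
A price-taking firm hires until the value of the marginal product equals the wage: P·MP_L = w, so 12·(223 − 6L) = 156.
Then 223 − 6L = 13, giving L = 35.

L* = 35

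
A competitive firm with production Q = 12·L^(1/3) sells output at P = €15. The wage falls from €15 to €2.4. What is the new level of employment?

L* = 125

From P·MP_L = w with MP_L = 4·L^(-2/3), the labor demand is L(w) = (60/w)^(3/2).
At w = 15: L = 8. At w = 2.4: L = 125.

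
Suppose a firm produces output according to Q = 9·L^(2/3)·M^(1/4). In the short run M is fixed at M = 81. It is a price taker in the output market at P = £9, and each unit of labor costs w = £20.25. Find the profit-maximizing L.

With M = 81, MP_L = (2/3)·9·L^(-1/3)·81^(1/4) = 18·L^(-1/3).
Profit maximization for a price taker requires P·MP_L = w: 9·18·L^(-1/3) = 20.25.
So L^(-1/3) = 0.125, which gives L = 512.

L* = 512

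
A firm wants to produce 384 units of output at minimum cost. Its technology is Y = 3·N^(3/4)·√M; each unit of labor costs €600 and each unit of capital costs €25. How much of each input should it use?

Cost minimization requires the marginal rate of technical substitution to equal the input-price ratio: MP_N/MP_M = w/r.
Here MP_N/MP_M = (3/4)·(M/N)/(1/2) = 1.5·(M/N). Setting this equal to 600/25 = 24 gives M = 16N.
Substituting into Y = 384: 3·N^(3/4)·(16N)^(1/2) = 384.
Solving, N = 16 and M = 256.

N* = 16, M* = 256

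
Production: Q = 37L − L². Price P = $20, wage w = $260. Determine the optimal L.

L* = 12

The marginal product of L is MP_L = 37 − 2L.
A price-taking firm hires until the value of the marginal product equals the wage: P·MP_L = w, so 20·(37 − 2L) = 260.
Then 37 − 2L = 13, giving L = 12.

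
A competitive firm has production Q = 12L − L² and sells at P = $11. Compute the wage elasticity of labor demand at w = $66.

From P·MP_L = w with MP_L = 12 − 2L, labor demand is L(w) = (12 − w/11)/2.
dL/dw = −1/(22) = -1/22.
At w = 66, L = 3, so ε = (dL/dw)·(w/L) = (-1/22)·(66/3) = -1.

ε = -1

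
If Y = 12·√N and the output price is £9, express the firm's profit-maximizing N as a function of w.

N(w) = 2916/w²

MP_N = (1/2)·12·N^(-1/2) = 6·N^(-1/2).
Setting P·MP_N = w: 54·N^(-1/2) = w.
Solving for N: N^(-1/2) = w/54, so N = (54/w)^(2).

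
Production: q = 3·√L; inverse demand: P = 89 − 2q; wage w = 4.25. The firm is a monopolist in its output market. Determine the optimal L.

Marginal revenue from the inverse demand is MR = 89 − 4q.
The marginal product is MP_L = 1.5·L^(-1/2).
A monopolist hires until marginal revenue product equals the wage: MR·MP_L = w.
At L, q = 3·√L. Substituting and solving: (89 − 12·√L)·1.5·L^(-1/2) = 4.25 gives L = 36.

L* = 36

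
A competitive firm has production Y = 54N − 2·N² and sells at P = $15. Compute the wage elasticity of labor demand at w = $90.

From P·MP_N = w with MP_N = 54 − 4N, labor demand is N(w) = (54 − w/15)/4.
dN/dw = −1/(60) = -1/60.
At w = 90, N = 12, so ε = (dN/dw)·(w/N) = (-1/60)·(90/12) = -0.125.

ε = -0.125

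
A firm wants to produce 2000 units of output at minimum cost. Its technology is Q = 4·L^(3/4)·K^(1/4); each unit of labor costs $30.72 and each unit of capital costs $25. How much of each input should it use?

Cost minimization requires the marginal rate of technical substitution to equal the input-price ratio: MP_L/MP_K = w/r.
Here MP_L/MP_K = (3/4)·(K/L)/(1/4) = 3·(K/L). Setting this equal to 30.72/25 = 1.2288 gives K = 0.4096L.
Substituting into Q = 2000: 4·L^(3/4)·(0.4096L)^(1/4) = 2000.
Solving, L = 625 and K = 256.

L* = 625, K* = 256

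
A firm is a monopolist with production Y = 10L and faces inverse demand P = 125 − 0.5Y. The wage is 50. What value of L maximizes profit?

Marginal revenue from the inverse demand is MR = 125 − Y.
The marginal product is MP_L = 10.
A monopolist hires until marginal revenue product equals the wage: MR·MP_L = w.
(125 − 10L)·10 = 50, so L = 12.

L* = 12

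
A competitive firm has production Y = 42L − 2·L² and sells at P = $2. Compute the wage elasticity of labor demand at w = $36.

ε = -0.75

From P·MP_L = w with MP_L = 42 − 4L, labor demand is L(w) = (42 − w/2)/4.
dL/dw = −1/(8) = -0.125.
At w = 36, L = 6, so ε = (dL/dw)·(w/L) = (-0.125)·(36/6) = -0.75.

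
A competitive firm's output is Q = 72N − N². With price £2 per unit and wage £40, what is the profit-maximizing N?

N* = 26

The marginal product of N is MP_N = 72 − 2N.
A price-taking firm hires until the value of the marginal product equals the wage: P·MP_N = w, so 2·(72 − 2N) = 40.
Then 72 − 2N = 20, giving N = 26.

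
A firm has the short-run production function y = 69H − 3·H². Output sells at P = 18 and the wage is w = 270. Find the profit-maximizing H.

H* = 9

The marginal product of H is MP_H = 69 − 6H.
A price-taking firm hires until the value of the marginal product equals the wage: P·MP_H = w, so 18·(69 − 6H) = 270.
Then 69 − 6H = 15, giving H = 9.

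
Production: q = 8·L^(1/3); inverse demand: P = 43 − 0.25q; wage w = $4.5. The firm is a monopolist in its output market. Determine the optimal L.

Marginal revenue from the inverse demand is MR = 43 − 0.5q.
The marginal product is MP_L = (8/3)·L^(-2/3).
A monopolist hires until marginal revenue product equals the wage: MR·MP_L = w.
At L, q = 8·L^(1/3). Substituting and solving: (43 − 4·L^(1/3))·(8/3)·L^(-2/3) = 4.5 gives L = 64.

L* = 64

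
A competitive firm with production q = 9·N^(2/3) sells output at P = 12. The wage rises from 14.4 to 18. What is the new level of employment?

N* = 64

From P·MP_N = w with MP_N = 6·N^(-1/3), the labor demand is N(w) = (72/w)^(3).
At w = 14.4: N = 125. At w = 18: N = 64.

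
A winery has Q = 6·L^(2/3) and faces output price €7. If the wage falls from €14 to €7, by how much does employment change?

From P·MP_L = w with MP_L = 4·L^(-1/3), the labor demand is L(w) = (28/w)^(3).
At w = 14: L = 8. At w = 7: L = 64.
ΔL = 64 − 8 = 56.

ΔL = 56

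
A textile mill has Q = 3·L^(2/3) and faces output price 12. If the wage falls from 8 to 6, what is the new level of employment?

L* = 64

From P·MP_L = w with MP_L = 2·L^(-1/3), the labor demand is L(w) = (24/w)^(3).
At w = 8: L = 27. At w = 6: L = 64.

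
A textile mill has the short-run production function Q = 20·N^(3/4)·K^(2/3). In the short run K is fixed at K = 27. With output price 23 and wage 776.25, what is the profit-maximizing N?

With K = 27, MP_N = (3/4)·20·N^(-1/4)·27^(2/3) = 135·N^(-1/4).
Profit maximization for a price taker requires P·MP_N = w: 23·135·N^(-1/4) = 776.25.
So N^(-1/4) = 0.25, which gives N = 256.

N* = 256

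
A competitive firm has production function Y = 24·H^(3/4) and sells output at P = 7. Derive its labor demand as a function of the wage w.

MP_H = (3/4)·24·H^(-1/4) = 18·H^(-1/4).
Setting P·MP_H = w: 126·H^(-1/4) = w.
Solving for H: H^(-1/4) = w/126, so H = (126/w)^(4).

H(w) = (126/w)^(4)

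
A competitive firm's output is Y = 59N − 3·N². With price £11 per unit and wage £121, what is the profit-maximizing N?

N* = 8

The marginal product of N is MP_N = 59 − 6N.
A price-taking firm hires until the value of the marginal product equals the wage: P·MP_N = w, so 11·(59 − 6N) = 121.
Then 59 − 6N = 11, giving N = 8.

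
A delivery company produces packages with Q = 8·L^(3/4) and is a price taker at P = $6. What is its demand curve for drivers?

L(w) = 1679616/w^(4)

MP_L = (3/4)·8·L^(-1/4) = 6·L^(-1/4).
Setting P·MP_L = w: 36·L^(-1/4) = w.
Solving for L: L^(-1/4) = w/36, so L = (36/w)^(4).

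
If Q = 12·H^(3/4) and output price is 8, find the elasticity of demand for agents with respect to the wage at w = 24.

ε = -4

MP_H = (3/4)·12·H^(-1/4), so P·MP_H = w gives 72·H^(-1/4) = w.
Solving, H(w) = (72/w)^(4). This is a constant-elasticity form: H ∝ w^(−4), so ε = −4.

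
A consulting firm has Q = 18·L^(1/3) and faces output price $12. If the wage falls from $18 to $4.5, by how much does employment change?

ΔL = 56

From P·MP_L = w with MP_L = 6·L^(-2/3), the labor demand is L(w) = (72/w)^(3/2).
At w = 18: L = 8. At w = 4.5: L = 64.
ΔL = 64 − 8 = 56.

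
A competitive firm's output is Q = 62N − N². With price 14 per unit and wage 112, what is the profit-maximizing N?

N* = 27

The marginal product of N is MP_N = 62 − 2N.
A price-taking firm hires until the value of the marginal product equals the wage: P·MP_N = w, so 14·(62 − 2N) = 112.
Then 62 − 2N = 8, giving N = 27.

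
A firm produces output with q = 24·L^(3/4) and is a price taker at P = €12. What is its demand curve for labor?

L(w) = (216/w)^(4)

MP_L = (3/4)·24·L^(-1/4) = 18·L^(-1/4).
Setting P·MP_L = w: 216·L^(-1/4) = w.
Solving for L: L^(-1/4) = w/216, so L = (216/w)^(4).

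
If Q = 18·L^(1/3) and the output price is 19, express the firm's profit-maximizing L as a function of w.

MP_L = (1/3)·18·L^(-2/3) = 6·L^(-2/3).
Setting P·MP_L = w: 114·L^(-2/3) = w.
Solving for L: L^(-2/3) = w/114, so L = (114/w)^(3/2).

L(w) = (114/w)^(3/2)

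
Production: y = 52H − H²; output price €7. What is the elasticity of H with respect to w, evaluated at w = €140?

ε = -0.625

From P·MP_H = w with MP_H = 52 − 2H, labor demand is H(w) = (52 − w/7)/2.
dH/dw = −1/(14) = -1/14.
At w = 140, H = 16, so ε = (dH/dw)·(w/H) = (-1/14)·(140/16) = -0.625.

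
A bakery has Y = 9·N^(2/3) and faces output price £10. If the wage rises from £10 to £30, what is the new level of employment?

From P·MP_N = w with MP_N = 6·N^(-1/3), the labor demand is N(w) = (60/w)^(3).
At w = 10: N = 216. At w = 30: N = 8.

N* = 8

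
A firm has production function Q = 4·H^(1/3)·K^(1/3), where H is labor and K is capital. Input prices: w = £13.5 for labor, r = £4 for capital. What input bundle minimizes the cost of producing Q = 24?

Cost minimization requires the marginal rate of technical substitution to equal the input-price ratio: MP_H/MP_K = w/r.
Here MP_H/MP_K = (1/3)·(K/H)/(1/3) = (K/H). Setting this equal to 13.5/4 = 3.375 gives K = 3.375H.
Substituting into Q = 24: 4·H^(1/3)·(3.375H)^(1/3) = 24.
Solving, H = 8 and K = 27.

H* = 8, K* = 27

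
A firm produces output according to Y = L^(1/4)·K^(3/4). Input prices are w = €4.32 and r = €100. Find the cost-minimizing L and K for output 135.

L* = 625, K* = 81

Cost minimization requires the marginal rate of technical substitution to equal the input-price ratio: MP_L/MP_K = w/r.
Here MP_L/MP_K = (1/4)·(K/L)/(3/4) = (1/3)·(K/L). Setting this equal to 4.32/100 = 0.0432 gives K = 0.1296L.
Substituting into Y = 135: L^(1/4)·(0.1296L)^(3/4) = 135.
Solving, L = 625 and K = 81.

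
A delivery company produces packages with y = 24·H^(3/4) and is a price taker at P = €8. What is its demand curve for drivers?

H(w) = (144/w)^(4)

MP_H = (3/4)·24·H^(-1/4) = 18·H^(-1/4).
Setting P·MP_H = w: 144·H^(-1/4) = w.
Solving for H: H^(-1/4) = w/144, so H = (144/w)^(4).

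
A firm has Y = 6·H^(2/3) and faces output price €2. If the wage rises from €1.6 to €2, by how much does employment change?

From P·MP_H = w with MP_H = 4·H^(-1/3), the labor demand is H(w) = (8/w)^(3).
At w = 1.6: H = 125. At w = 2: H = 64.
ΔH = 64 − 125 = -61.

ΔH = -61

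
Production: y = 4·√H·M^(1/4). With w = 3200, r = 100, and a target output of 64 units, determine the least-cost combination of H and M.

Cost minimization requires the marginal rate of technical substitution to equal the input-price ratio: MP_H/MP_M = w/r.
Here MP_H/MP_M = (1/2)·(M/H)/(1/4) = 2·(M/H). Setting this equal to 3200/100 = 32 gives M = 16H.
Substituting into y = 64: 4·H^(1/2)·(16H)^(1/4) = 64.
Solving, H = 16 and M = 256.

H* = 16, M* = 256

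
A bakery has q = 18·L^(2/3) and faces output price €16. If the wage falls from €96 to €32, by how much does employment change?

From P·MP_L = w with MP_L = 12·L^(-1/3), the labor demand is L(w) = (192/w)^(3).
At w = 96: L = 8. At w = 32: L = 216.
ΔL = 216 − 8 = 208.

ΔL = 208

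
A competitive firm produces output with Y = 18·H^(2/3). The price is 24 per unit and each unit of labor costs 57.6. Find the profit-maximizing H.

H* = 125

MP_H = (2/3)·18·H^(-1/3) = 12·H^(-1/3).
Profit maximization for a price taker requires P·MP_H = w: 24·12·H^(-1/3) = 57.6.
So H^(-1/3) = 0.2, which gives H = 125.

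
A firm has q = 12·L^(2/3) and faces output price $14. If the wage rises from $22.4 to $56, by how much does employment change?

From P·MP_L = w with MP_L = 8·L^(-1/3), the labor demand is L(w) = (112/w)^(3).
At w = 22.4: L = 125. At w = 56: L = 8.
ΔL = 8 − 125 = -117.

ΔL = -117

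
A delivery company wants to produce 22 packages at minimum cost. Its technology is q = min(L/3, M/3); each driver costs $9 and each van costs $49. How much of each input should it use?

L* = 66, M* = 66

With a fixed-proportions technology, the cost-minimizing bundle uses no slack in either input: L/3 = M/3 = q.
So L = 3·22 = 66 and M = 3·22 = 66.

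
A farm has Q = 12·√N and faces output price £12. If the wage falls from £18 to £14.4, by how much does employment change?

ΔN = 9

From P·MP_N = w with MP_N = 6·N^(-1/2), the labor demand is N(w) = (72/w)^(2).
At w = 18: N = 16. At w = 14.4: N = 25.
ΔN = 25 − 16 = 9.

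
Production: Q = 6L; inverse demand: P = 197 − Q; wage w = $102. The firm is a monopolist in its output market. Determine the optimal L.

L* = 15

Marginal revenue from the inverse demand is MR = 197 − 2Q.
The marginal product is MP_L = 6.
A monopolist hires until marginal revenue product equals the wage: MR·MP_L = w.
(197 − 12L)·6 = 102, so L = 15.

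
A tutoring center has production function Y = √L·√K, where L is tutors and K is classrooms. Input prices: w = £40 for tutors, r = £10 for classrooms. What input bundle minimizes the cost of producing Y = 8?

L* = 4, K* = 16

Cost minimization requires the marginal rate of technical substitution to equal the input-price ratio: MP_L/MP_K = w/r.
Here MP_L/MP_K = (1/2)·(K/L)/(1/2) = (K/L). Setting this equal to 40/10 = 4 gives K = 4L.
Substituting into Y = 8: L^(1/2)·(4L)^(1/2) = 8.
Solving, L = 4 and K = 16.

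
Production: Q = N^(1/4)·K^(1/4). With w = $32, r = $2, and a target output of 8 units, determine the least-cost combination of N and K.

N* = 16, K* = 256

Cost minimization requires the marginal rate of technical substitution to equal the input-price ratio: MP_N/MP_K = w/r.
Here MP_N/MP_K = (1/4)·(K/N)/(1/4) = (K/N). Setting this equal to 32/2 = 16 gives K = 16N.
Substituting into Q = 8: N^(1/4)·(16N)^(1/4) = 8.
Solving, N = 16 and K = 256.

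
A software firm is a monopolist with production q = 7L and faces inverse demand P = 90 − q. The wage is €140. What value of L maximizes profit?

Marginal revenue from the inverse demand is MR = 90 − 2q.
The marginal product is MP_L = 7.
A monopolist hires until marginal revenue product equals the wage: MR·MP_L = w.
(90 − 14L)·7 = 140, so L = 5.

L* = 5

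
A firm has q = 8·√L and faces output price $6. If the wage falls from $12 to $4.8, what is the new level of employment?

From P·MP_L = w with MP_L = 4·L^(-1/2), the labor demand is L(w) = (24/w)^(2).
At w = 12: L = 4. At w = 4.8: L = 25.

L* = 25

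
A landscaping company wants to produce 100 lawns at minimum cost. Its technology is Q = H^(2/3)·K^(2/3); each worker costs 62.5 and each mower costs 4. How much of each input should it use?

H* = 8, K* = 125

Cost minimization requires the marginal rate of technical substitution to equal the input-price ratio: MP_H/MP_K = w/r.
Here MP_H/MP_K = (2/3)·(K/H)/(2/3) = (K/H). Setting this equal to 62.5/4 = 15.625 gives K = 15.625H.
Substituting into Q = 100: H^(2/3)·(15.625H)^(2/3) = 100.
Solving, H = 8 and K = 125.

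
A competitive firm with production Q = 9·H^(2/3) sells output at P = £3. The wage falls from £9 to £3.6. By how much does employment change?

From P·MP_H = w with MP_H = 6·H^(-1/3), the labor demand is H(w) = (18/w)^(3).
At w = 9: H = 8. At w = 3.6: H = 125.
ΔH = 125 − 8 = 117.

ΔH = 117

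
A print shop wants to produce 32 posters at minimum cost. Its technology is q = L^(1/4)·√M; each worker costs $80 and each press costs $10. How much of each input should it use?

Cost minimization requires the marginal rate of technical substitution to equal the input-price ratio: MP_L/MP_M = w/r.
Here MP_L/MP_M = (1/4)·(M/L)/(1/2) = 0.5·(M/L). Setting this equal to 80/10 = 8 gives M = 16L.
Substituting into q = 32: L^(1/4)·(16L)^(1/2) = 32.
Solving, L = 16 and M = 256.

L* = 16, M* = 256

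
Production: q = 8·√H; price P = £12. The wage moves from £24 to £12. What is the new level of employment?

H* = 16

From P·MP_H = w with MP_H = 4·H^(-1/2), the labor demand is H(w) = (48/w)^(2).
At w = 24: H = 4. At w = 12: H = 16.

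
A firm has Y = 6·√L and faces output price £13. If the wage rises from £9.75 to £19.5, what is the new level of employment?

L* = 4

From P·MP_L = w with MP_L = 3·L^(-1/2), the labor demand is L(w) = (39/w)^(2).
At w = 9.75: L = 16. At w = 19.5: L = 4.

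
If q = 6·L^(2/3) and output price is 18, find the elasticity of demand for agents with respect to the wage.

ε = -3

MP_L = (2/3)·6·L^(-1/3), so P·MP_L = w gives 72·L^(-1/3) = w.
Solving, L(w) = (72/w)^(3). This is a constant-elasticity form: L ∝ w^(−3), so ε = −3.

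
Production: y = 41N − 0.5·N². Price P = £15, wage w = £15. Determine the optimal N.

N* = 40

The marginal product of N is MP_N = 41 − N.
A price-taking firm hires until the value of the marginal product equals the wage: P·MP_N = w, so 15·(41 − N) = 15.
Then 41 − N = 1, giving N = 40.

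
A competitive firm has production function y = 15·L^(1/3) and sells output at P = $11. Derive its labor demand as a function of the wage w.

L(w) = (55/w)^(3/2)

MP_L = (1/3)·15·L^(-2/3) = 5·L^(-2/3).
Setting P·MP_L = w: 55·L^(-2/3) = w.
Solving for L: L^(-2/3) = w/55, so L = (55/w)^(3/2).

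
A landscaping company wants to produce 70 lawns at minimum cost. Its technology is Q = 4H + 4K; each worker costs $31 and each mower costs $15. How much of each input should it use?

The inputs are perfect substitutes, so the firm uses whichever has the lower cost per unit of output.
Cost per unit of output via H is w/4 = 7.75; via K it is r/4 = 3.75. K is cheaper.
Producing Q = 70 with K alone: H = 0, K = 17.5.

H* = 0, K* = 17.5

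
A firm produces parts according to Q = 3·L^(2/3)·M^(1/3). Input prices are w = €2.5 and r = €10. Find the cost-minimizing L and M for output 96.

L* = 64, M* = 8

Cost minimization requires the marginal rate of technical substitution to equal the input-price ratio: MP_L/MP_M = w/r.
Here MP_L/MP_M = (2/3)·(M/L)/(1/3) = 2·(M/L). Setting this equal to 2.5/10 = 0.25 gives M = 0.125L.
Substituting into Q = 96: 3·L^(2/3)·(0.125L)^(1/3) = 96.
Solving, L = 64 and M = 8.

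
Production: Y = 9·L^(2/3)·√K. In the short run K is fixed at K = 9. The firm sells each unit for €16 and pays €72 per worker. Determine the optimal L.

L* = 64

With K = 9, MP_L = (2/3)·9·L^(-1/3)·9^(1/2) = 18·L^(-1/3).
Profit maximization for a price taker requires P·MP_L = w: 16·18·L^(-1/3) = 72.
So L^(-1/3) = 0.25, which gives L = 64.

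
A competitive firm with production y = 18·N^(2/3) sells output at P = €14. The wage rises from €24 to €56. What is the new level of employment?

From P·MP_N = w with MP_N = 12·N^(-1/3), the labor demand is N(w) = (168/w)^(3).
At w = 24: N = 343. At w = 56: N = 27.

N* = 27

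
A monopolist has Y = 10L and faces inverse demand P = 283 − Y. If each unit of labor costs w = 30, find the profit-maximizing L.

L* = 14

Marginal revenue from the inverse demand is MR = 283 − 2Y.
The marginal product is MP_L = 10.
A monopolist hires until marginal revenue product equals the wage: MR·MP_L = w.
(283 − 20L)·10 = 30, so L = 14.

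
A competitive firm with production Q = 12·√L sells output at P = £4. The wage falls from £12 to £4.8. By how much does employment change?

From P·MP_L = w with MP_L = 6·L^(-1/2), the labor demand is L(w) = (24/w)^(2).
At w = 12: L = 4. At w = 4.8: L = 25.
ΔL = 25 − 4 = 21.

ΔL = 21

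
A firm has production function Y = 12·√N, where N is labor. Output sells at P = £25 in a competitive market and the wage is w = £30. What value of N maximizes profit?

MP_N = (1/2)·12·N^(-1/2) = 6·N^(-1/2).
Profit maximization for a price taker requires P·MP_N = w: 25·6·N^(-1/2) = 30.
So N^(-1/2) = 0.2, which gives N = 25.

N* = 25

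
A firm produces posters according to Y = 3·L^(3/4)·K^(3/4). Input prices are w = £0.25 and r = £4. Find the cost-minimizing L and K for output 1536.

L* = 256, K* = 16

Cost minimization requires the marginal rate of technical substitution to equal the input-price ratio: MP_L/MP_K = w/r.
Here MP_L/MP_K = (3/4)·(K/L)/(3/4) = (K/L). Setting this equal to 0.25/4 = 0.0625 gives K = 0.0625L.
Substituting into Y = 1536: 3·L^(3/4)·(0.0625L)^(3/4) = 1536.
Solving, L = 256 and K = 16.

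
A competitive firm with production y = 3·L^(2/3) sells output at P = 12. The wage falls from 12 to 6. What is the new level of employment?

From P·MP_L = w with MP_L = 2·L^(-1/3), the labor demand is L(w) = (24/w)^(3).
At w = 12: L = 8. At w = 6: L = 64.

L* = 64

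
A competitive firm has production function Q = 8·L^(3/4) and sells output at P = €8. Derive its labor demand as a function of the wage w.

MP_L = (3/4)·8·L^(-1/4) = 6·L^(-1/4).
Setting P·MP_L = w: 48·L^(-1/4) = w.
Solving for L: L^(-1/4) = w/48, so L = (48/w)^(4).

L(w) = 5308416/w^(4)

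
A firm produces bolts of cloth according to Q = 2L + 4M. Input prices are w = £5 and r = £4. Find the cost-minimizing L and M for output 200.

L* = 0, M* = 50

The inputs are perfect substitutes, so the firm uses whichever has the lower cost per unit of output.
Cost per unit of output via L is w/2 = 2.5; via M it is r/4 = 1. M is cheaper.
Producing Q = 200 with M alone: L = 0, M = 50.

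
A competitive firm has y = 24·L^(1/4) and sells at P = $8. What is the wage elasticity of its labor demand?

MP_L = (1/4)·24·L^(-3/4), so P·MP_L = w gives 48·L^(-3/4) = w.
Solving, L(w) = (48/w)^(4/3). This is a constant-elasticity form: L ∝ w^(−4/3), so ε = −4/3.

ε = -4/3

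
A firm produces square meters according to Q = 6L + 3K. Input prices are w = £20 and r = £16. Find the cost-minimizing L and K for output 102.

The inputs are perfect substitutes, so the firm uses whichever has the lower cost per unit of output.
Cost per unit of output via L is w/6 = 10/3; via K it is r/3 = 16/3. L is cheaper.
Producing Q = 102 with L alone: L = 17, K = 0.

L* = 17, K* = 0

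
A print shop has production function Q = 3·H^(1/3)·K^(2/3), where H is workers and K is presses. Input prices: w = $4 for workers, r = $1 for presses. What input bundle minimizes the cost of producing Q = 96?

Cost minimization requires the marginal rate of technical substitution to equal the input-price ratio: MP_H/MP_K = w/r.
Here MP_H/MP_K = (1/3)·(K/H)/(2/3) = 0.5·(K/H). Setting this equal to 4/1 = 4 gives K = 8H.
Substituting into Q = 96: 3·H^(1/3)·(8H)^(2/3) = 96.
Solving, H = 8 and K = 64.

H* = 8, K* = 64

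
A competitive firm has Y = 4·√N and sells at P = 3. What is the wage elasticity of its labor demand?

ε = -2

MP_N = (1/2)·4·N^(-1/2), so P·MP_N = w gives 6·N^(-1/2) = w.
Solving, N(w) = (6/w)^(2). This is a constant-elasticity form: N ∝ w^(−2), so ε = −2.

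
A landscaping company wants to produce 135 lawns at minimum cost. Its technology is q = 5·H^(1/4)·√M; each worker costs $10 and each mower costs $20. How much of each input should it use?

H* = 81, M* = 81

Cost minimization requires the marginal rate of technical substitution to equal the input-price ratio: MP_H/MP_M = w/r.
Here MP_H/MP_M = (1/4)·(M/H)/(1/2) = 0.5·(M/H). Setting this equal to 10/20 = 0.5 gives M = H.
Substituting into q = 135: 5·H^(1/4)·(H)^(1/2) = 135.
Solving, H = 81 and M = 81.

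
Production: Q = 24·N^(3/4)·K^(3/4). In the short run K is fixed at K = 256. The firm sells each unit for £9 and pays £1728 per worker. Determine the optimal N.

With K = 256, MP_N = (3/4)·24·N^(-1/4)·256^(3/4) = 1152·N^(-1/4).
Profit maximization for a price taker requires P·MP_N = w: 9·1152·N^(-1/4) = 1728.
So N^(-1/4) = 1/6, which gives N = 1296.

N* = 1296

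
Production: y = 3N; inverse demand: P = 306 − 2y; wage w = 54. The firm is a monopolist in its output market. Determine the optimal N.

Marginal revenue from the inverse demand is MR = 306 − 4y.
The marginal product is MP_N = 3.
A monopolist hires until marginal revenue product equals the wage: MR·MP_N = w.
(306 − 12N)·3 = 54, so N = 24.

N* = 24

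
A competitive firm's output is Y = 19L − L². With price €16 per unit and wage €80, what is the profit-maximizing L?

L* = 7

The marginal product of L is MP_L = 19 − 2L.
A price-taking firm hires until the value of the marginal product equals the wage: P·MP_L = w, so 16·(19 − 2L) = 80.
Then 19 − 2L = 5, giving L = 7.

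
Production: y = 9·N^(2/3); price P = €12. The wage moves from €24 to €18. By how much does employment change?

ΔN = 37

From P·MP_N = w with MP_N = 6·N^(-1/3), the labor demand is N(w) = (72/w)^(3).
At w = 24: N = 27. At w = 18: N = 64.
ΔN = 64 − 27 = 37.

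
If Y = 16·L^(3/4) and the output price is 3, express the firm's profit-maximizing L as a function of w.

MP_L = (3/4)·16·L^(-1/4) = 12·L^(-1/4).
Setting P·MP_L = w: 36·L^(-1/4) = w.
Solving for L: L^(-1/4) = w/36, so L = (36/w)^(4).

L(w) = 1679616/w^(4)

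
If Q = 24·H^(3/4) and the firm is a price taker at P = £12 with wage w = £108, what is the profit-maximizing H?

MP_H = (3/4)·24·H^(-1/4) = 18·H^(-1/4).
Profit maximization for a price taker requires P·MP_H = w: 12·18·H^(-1/4) = 108.
So H^(-1/4) = 0.5, which gives H = 16.

H* = 16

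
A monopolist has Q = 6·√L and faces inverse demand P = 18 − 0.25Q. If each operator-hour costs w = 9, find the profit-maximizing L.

L* = 9

Marginal revenue from the inverse demand is MR = 18 − 0.5Q.
The marginal product is MP_L = 3·L^(-1/2).
A monopolist hires until marginal revenue product equals the wage: MR·MP_L = w.
At L, Q = 6·√L. Substituting and solving: (18 − 3·√L)·3·L^(-1/2) = 9 gives L = 9.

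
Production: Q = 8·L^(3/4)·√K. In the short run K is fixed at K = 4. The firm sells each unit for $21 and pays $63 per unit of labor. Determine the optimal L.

With K = 4, MP_L = (3/4)·8·L^(-1/4)·4^(1/2) = 12·L^(-1/4).
Profit maximization for a price taker requires P·MP_L = w: 21·12·L^(-1/4) = 63.
So L^(-1/4) = 0.25, which gives L = 256.

L* = 256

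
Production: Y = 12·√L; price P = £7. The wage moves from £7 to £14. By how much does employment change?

From P·MP_L = w with MP_L = 6·L^(-1/2), the labor demand is L(w) = (42/w)^(2).
At w = 7: L = 36. At w = 14: L = 9.
ΔL = 9 − 36 = -27.

ΔL = -27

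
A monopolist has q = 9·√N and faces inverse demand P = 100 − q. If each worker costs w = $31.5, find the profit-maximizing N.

N* = 16

Marginal revenue from the inverse demand is MR = 100 − 2q.
The marginal product is MP_N = 4.5·N^(-1/2).
A monopolist hires until marginal revenue product equals the wage: MR·MP_N = w.
At N, q = 9·√N. Substituting and solving: (100 − 18·√N)·4.5·N^(-1/2) = 31.5 gives N = 16.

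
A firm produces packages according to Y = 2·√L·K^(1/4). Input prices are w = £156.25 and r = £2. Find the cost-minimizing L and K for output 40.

L* = 16, K* = 625

Cost minimization requires the marginal rate of technical substitution to equal the input-price ratio: MP_L/MP_K = w/r.
Here MP_L/MP_K = (1/2)·(K/L)/(1/4) = 2·(K/L). Setting this equal to 156.25/2 = 78.125 gives K = 39.0625L.
Substituting into Y = 40: 2·L^(1/2)·(39.0625L)^(1/4) = 40.
Solving, L = 16 and K = 625.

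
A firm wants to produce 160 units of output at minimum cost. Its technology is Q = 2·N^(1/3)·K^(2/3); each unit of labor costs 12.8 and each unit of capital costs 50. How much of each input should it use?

Cost minimization requires the marginal rate of technical substitution to equal the input-price ratio: MP_N/MP_K = w/r.
Here MP_N/MP_K = (1/3)·(K/N)/(2/3) = 0.5·(K/N). Setting this equal to 12.8/50 = 0.256 gives K = 0.512N.
Substituting into Q = 160: 2·N^(1/3)·(0.512N)^(2/3) = 160.
Solving, N = 125 and K = 64.

N* = 125, K* = 64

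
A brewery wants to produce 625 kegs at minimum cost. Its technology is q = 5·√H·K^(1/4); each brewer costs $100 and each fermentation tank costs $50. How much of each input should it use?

H* = 625, K* = 625

Cost minimization requires the marginal rate of technical substitution to equal the input-price ratio: MP_H/MP_K = w/r.
Here MP_H/MP_K = (1/2)·(K/H)/(1/4) = 2·(K/H). Setting this equal to 100/50 = 2 gives K = H.
Substituting into q = 625: 5·H^(1/2)·(H)^(1/4) = 625.
Solving, H = 625 and K = 625.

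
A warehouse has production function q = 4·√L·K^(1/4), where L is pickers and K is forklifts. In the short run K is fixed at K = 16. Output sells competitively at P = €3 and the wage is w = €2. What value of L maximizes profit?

With K = 16, MP_L = (1/2)·4·L^(-1/2)·16^(1/4) = 4·L^(-1/2).
Profit maximization for a price taker requires P·MP_L = w: 3·4·L^(-1/2) = 2.
So L^(-1/2) = 1/6, which gives L = 36.

L* = 36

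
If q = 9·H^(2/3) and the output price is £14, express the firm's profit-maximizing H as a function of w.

MP_H = (2/3)·9·H^(-1/3) = 6·H^(-1/3).
Setting P·MP_H = w: 84·H^(-1/3) = w.
Solving for H: H^(-1/3) = w/84, so H = (84/w)^(3).

H(w) = 592704/w³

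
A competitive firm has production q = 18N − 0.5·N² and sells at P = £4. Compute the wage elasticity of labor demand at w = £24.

ε = -0.5

From P·MP_N = w with MP_N = 18 − N, labor demand is N(w) = 18 − w/4.
dN/dw = −1/(4) = -0.25.
At w = 24, N = 12, so ε = (dN/dw)·(w/N) = (-0.25)·(24/12) = -0.5.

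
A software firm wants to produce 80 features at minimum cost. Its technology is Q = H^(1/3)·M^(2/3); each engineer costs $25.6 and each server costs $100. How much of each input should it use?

H* = 125, M* = 64

Cost minimization requires the marginal rate of technical substitution to equal the input-price ratio: MP_H/MP_M = w/r.
Here MP_H/MP_M = (1/3)·(M/H)/(2/3) = 0.5·(M/H). Setting this equal to 25.6/100 = 0.256 gives M = 0.512H.
Substituting into Q = 80: H^(1/3)·(0.512H)^(2/3) = 80.
Solving, H = 125 and M = 64.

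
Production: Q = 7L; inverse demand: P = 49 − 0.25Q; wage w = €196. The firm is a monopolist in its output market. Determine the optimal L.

L* = 6

Marginal revenue from the inverse demand is MR = 49 − 0.5Q.
The marginal product is MP_L = 7.
A monopolist hires until marginal revenue product equals the wage: MR·MP_L = w.
(49 − 3.5L)·7 = 196, so L = 6.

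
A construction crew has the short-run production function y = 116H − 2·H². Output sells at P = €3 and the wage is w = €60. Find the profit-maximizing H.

The marginal product of H is MP_H = 116 − 4H.
A price-taking firm hires until the value of the marginal product equals the wage: P·MP_H = w, so 3·(116 − 4H) = 60.
Then 116 − 4H = 20, giving H = 24.

H* = 24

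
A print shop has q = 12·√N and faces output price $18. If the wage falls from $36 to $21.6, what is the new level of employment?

N* = 25

From P·MP_N = w with MP_N = 6·N^(-1/2), the labor demand is N(w) = (108/w)^(2).
At w = 36: N = 9. At w = 21.6: N = 25.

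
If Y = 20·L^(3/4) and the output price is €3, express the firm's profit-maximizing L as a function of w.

L(w) = 4100625/w^(4)

MP_L = (3/4)·20·L^(-1/4) = 15·L^(-1/4).
Setting P·MP_L = w: 45·L^(-1/4) = w.
Solving for L: L^(-1/4) = w/45, so L = (45/w)^(4).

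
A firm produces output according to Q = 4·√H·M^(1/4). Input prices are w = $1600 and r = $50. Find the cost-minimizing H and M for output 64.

Cost minimization requires the marginal rate of technical substitution to equal the input-price ratio: MP_H/MP_M = w/r.
Here MP_H/MP_M = (1/2)·(M/H)/(1/4) = 2·(M/H). Setting this equal to 1600/50 = 32 gives M = 16H.
Substituting into Q = 64: 4·H^(1/2)·(16H)^(1/4) = 64.
Solving, H = 16 and M = 256.

H* = 16, M* = 256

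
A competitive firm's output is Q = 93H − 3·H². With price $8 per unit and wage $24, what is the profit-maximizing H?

The marginal product of H is MP_H = 93 − 6H.
A price-taking firm hires until the value of the marginal product equals the wage: P·MP_H = w, so 8·(93 − 6H) = 24.
Then 93 − 6H = 3, giving H = 15.

H* = 15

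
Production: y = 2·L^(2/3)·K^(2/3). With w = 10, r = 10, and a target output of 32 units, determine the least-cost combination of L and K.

L* = 8, K* = 8

Cost minimization requires the marginal rate of technical substitution to equal the input-price ratio: MP_L/MP_K = w/r.
Here MP_L/MP_K = (2/3)·(K/L)/(2/3) = (K/L). Setting this equal to 10/10 = 1 gives K = L.
Substituting into y = 32: 2·L^(2/3)·(L)^(2/3) = 32.
Solving, L = 8 and K = 8.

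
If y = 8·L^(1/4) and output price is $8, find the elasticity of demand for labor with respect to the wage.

MP_L = (1/4)·8·L^(-3/4), so P·MP_L = w gives 16·L^(-3/4) = w.
Solving, L(w) = (16/w)^(4/3). This is a constant-elasticity form: L ∝ w^(−4/3), so ε = −4/3.

ε = -4/3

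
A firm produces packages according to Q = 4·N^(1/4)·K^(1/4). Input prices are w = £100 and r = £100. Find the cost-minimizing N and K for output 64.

Cost minimization requires the marginal rate of technical substitution to equal the input-price ratio: MP_N/MP_K = w/r.
Here MP_N/MP_K = (1/4)·(K/N)/(1/4) = (K/N). Setting this equal to 100/100 = 1 gives K = N.
Substituting into Q = 64: 4·N^(1/4)·(N)^(1/4) = 64.
Solving, N = 256 and K = 256.

N* = 256, K* = 256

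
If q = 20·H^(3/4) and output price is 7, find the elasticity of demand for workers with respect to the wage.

ε = -4

MP_H = (3/4)·20·H^(-1/4), so P·MP_H = w gives 105·H^(-1/4) = w.
Solving, H(w) = (105/w)^(4). This is a constant-elasticity form: H ∝ w^(−4), so ε = −4.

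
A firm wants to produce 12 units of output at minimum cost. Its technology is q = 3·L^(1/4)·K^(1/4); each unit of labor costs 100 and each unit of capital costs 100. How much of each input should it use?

L* = 16, K* = 16

Cost minimization requires the marginal rate of technical substitution to equal the input-price ratio: MP_L/MP_K = w/r.
Here MP_L/MP_K = (1/4)·(K/L)/(1/4) = (K/L). Setting this equal to 100/100 = 1 gives K = L.
Substituting into q = 12: 3·L^(1/4)·(L)^(1/4) = 12.
Solving, L = 16 and K = 16.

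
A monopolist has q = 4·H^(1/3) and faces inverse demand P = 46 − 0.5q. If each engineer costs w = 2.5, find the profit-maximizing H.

H* = 64

Marginal revenue from the inverse demand is MR = 46 − q.
The marginal product is MP_H = (4/3)·H^(-2/3).
A monopolist hires until marginal revenue product equals the wage: MR·MP_H = w.
At H, q = 4·H^(1/3). Substituting and solving: (46 − 4·H^(1/3))·(4/3)·H^(-2/3) = 2.5 gives H = 64.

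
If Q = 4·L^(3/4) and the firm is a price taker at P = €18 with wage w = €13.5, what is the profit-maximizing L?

L* = 256

MP_L = (3/4)·4·L^(-1/4) = 3·L^(-1/4).
Profit maximization for a price taker requires P·MP_L = w: 18·3·L^(-1/4) = 13.5.
So L^(-1/4) = 0.25, which gives L = 256.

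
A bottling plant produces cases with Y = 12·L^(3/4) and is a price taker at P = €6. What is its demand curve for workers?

L(w) = 8503056/w^(4)

MP_L = (3/4)·12·L^(-1/4) = 9·L^(-1/4).
Setting P·MP_L = w: 54·L^(-1/4) = w.
Solving for L: L^(-1/4) = w/54, so L = (54/w)^(4).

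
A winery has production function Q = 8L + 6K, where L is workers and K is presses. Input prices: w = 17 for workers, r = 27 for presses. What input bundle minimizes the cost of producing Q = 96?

The inputs are perfect substitutes, so the firm uses whichever has the lower cost per unit of output.
Cost per unit of output via L is w/8 = 2.125; via K it is r/6 = 4.5. L is cheaper.
Producing Q = 96 with L alone: L = 12, K = 0.

L* = 12, K* = 0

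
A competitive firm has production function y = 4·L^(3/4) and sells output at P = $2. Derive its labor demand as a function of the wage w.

MP_L = (3/4)·4·L^(-1/4) = 3·L^(-1/4).
Setting P·MP_L = w: 6·L^(-1/4) = w.
Solving for L: L^(-1/4) = w/6, so L = (6/w)^(4).

L(w) = 1296/w^(4)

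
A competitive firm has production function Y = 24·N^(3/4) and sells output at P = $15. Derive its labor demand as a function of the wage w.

N(w) = (270/w)^(4)

MP_N = (3/4)·24·N^(-1/4) = 18·N^(-1/4).
Setting P·MP_N = w: 270·N^(-1/4) = w.
Solving for N: N^(-1/4) = w/270, so N = (270/w)^(4).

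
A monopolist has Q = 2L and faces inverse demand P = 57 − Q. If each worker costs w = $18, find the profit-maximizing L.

L* = 12

Marginal revenue from the inverse demand is MR = 57 − 2Q.
The marginal product is MP_L = 2.
A monopolist hires until marginal revenue product equals the wage: MR·MP_L = w.
(57 − 4L)·2 = 18, so L = 12.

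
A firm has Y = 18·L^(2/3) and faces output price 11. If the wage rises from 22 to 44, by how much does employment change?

ΔL = -189

From P·MP_L = w with MP_L = 12·L^(-1/3), the labor demand is L(w) = (132/w)^(3).
At w = 22: L = 216. At w = 44: L = 27.
ΔL = 27 − 216 = -189.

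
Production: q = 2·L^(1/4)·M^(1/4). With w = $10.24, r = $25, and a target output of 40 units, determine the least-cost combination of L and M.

Cost minimization requires the marginal rate of technical substitution to equal the input-price ratio: MP_L/MP_M = w/r.
Here MP_L/MP_M = (1/4)·(M/L)/(1/4) = (M/L). Setting this equal to 10.24/25 = 0.4096 gives M = 0.4096L.
Substituting into q = 40: 2·L^(1/4)·(0.4096L)^(1/4) = 40.
Solving, L = 625 and M = 256.

L* = 625, M* = 256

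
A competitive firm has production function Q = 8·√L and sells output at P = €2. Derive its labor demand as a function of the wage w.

L(w) = 64/w²

MP_L = (1/2)·8·L^(-1/2) = 4·L^(-1/2).
Setting P·MP_L = w: 8·L^(-1/2) = w.
Solving for L: L^(-1/2) = w/8, so L = (8/w)^(2).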